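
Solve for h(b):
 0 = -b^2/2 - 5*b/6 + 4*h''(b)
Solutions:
 h(b) = C1 + C2*b + b^4/96 + 5*b^3/144


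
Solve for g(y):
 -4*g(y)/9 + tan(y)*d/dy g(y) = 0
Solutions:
 g(y) = C1*sin(y)^(4/9)


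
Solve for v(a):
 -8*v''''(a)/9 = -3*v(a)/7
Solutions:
 v(a) = C1*exp(-3^(3/4)*686^(1/4)*a/14) + C2*exp(3^(3/4)*686^(1/4)*a/14) + C3*sin(3^(3/4)*686^(1/4)*a/14) + C4*cos(3^(3/4)*686^(1/4)*a/14)


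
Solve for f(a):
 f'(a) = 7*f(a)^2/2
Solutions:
 f(a) = -2/(C1 + 7*a)


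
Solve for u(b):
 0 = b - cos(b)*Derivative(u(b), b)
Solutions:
 u(b) = C1 + Integral(b/cos(b), b)


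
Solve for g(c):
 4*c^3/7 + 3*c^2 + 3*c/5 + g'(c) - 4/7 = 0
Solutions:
 g(c) = C1 - c^4/7 - c^3 - 3*c^2/10 + 4*c/7


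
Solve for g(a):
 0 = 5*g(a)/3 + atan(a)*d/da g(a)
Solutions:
 g(a) = C1*exp(-5*Integral(1/atan(a), a)/3)


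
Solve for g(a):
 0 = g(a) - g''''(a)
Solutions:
 g(a) = C1*exp(-a) + C2*exp(a) + C3*sin(a) + C4*cos(a)


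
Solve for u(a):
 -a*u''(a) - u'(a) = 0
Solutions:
 u(a) = C1 + C2*log(a)


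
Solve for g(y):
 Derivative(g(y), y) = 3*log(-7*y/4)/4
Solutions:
 g(y) = C1 + 3*y*log(-y)/4 + 3*y*(-2*log(2) - 1 + log(7))/4


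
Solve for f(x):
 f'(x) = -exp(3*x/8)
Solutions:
 f(x) = C1 - 8*exp(3*x/8)/3


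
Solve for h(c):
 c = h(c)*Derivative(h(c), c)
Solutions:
 h(c) = -sqrt(C1 + c^2)
 h(c) = sqrt(C1 + c^2)


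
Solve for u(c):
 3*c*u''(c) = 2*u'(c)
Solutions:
 u(c) = C1 + C2*c^(5/3)


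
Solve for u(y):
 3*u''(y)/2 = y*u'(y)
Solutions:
 u(y) = C1 + C2*erfi(sqrt(3)*y/3)


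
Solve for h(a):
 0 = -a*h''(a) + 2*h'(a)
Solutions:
 h(a) = C1 + C2*a^3


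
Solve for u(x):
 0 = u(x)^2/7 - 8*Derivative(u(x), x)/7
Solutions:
 u(x) = -8/(C1 + x)


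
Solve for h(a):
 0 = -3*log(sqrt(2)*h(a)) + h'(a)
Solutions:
 -2*Integral(1/(2*log(_y) + log(2)), (_y, h(a)))/3 = C1 - a


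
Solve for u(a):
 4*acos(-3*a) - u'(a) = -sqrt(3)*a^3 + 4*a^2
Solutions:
 u(a) = C1 + sqrt(3)*a^4/4 - 4*a^3/3 + 4*a*acos(-3*a) + 4*sqrt(1 - 9*a^2)/3


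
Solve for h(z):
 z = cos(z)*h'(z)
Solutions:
 h(z) = C1 + Integral(z/cos(z), z)


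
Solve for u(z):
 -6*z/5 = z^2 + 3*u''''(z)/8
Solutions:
 u(z) = C1 + C2*z + C3*z^2 + C4*z^3 - z^6/135 - 2*z^5/75


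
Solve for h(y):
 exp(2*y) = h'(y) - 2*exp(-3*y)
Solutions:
 h(y) = C1 + exp(2*y)/2 - 2*exp(-3*y)/3


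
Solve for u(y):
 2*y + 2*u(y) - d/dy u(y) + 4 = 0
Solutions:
 u(y) = C1*exp(2*y) - y - 5/2


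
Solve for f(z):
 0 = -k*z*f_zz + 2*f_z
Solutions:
 f(z) = C1 + z^(((re(k) + 2)*re(k) + im(k)^2)/(re(k)^2 + im(k)^2))*(C2*sin(2*log(z)*Abs(im(k))/(re(k)^2 + im(k)^2)) + C3*cos(2*log(z)*im(k)/(re(k)^2 + im(k)^2)))


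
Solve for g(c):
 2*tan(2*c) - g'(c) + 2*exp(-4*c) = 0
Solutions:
 g(c) = C1 + log(tan(2*c)^2 + 1)/2 - exp(-4*c)/2


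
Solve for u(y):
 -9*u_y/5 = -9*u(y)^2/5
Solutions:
 u(y) = -1/(C1 + y)


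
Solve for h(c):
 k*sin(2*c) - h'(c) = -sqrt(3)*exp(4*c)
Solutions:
 h(c) = C1 - k*cos(2*c)/2 + sqrt(3)*exp(4*c)/4


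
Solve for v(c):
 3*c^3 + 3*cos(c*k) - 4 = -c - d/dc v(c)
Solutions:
 v(c) = C1 - 3*c^4/4 - c^2/2 + 4*c - 3*sin(c*k)/k


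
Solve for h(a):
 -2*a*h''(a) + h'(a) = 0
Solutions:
 h(a) = C1 + C2*a^(3/2)


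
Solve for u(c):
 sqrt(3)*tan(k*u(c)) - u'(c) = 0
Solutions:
 u(c) = Piecewise((-asin(exp(C1*k + sqrt(3)*c*k))/k + pi/k, Ne(k, 0)), (nan, True))
 u(c) = Piecewise((asin(exp(C1*k + sqrt(3)*c*k))/k, Ne(k, 0)), (nan, True))


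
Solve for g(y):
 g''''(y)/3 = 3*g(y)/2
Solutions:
 g(y) = C1*exp(-2^(3/4)*sqrt(3)*y/2) + C2*exp(2^(3/4)*sqrt(3)*y/2) + C3*sin(2^(3/4)*sqrt(3)*y/2) + C4*cos(2^(3/4)*sqrt(3)*y/2)


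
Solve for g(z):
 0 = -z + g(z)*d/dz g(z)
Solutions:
 g(z) = -sqrt(C1 + z^2)
 g(z) = sqrt(C1 + z^2)


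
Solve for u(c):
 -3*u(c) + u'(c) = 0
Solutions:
 u(c) = C1*exp(3*c)


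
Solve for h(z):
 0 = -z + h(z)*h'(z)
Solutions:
 h(z) = -sqrt(C1 + z^2)
 h(z) = sqrt(C1 + z^2)


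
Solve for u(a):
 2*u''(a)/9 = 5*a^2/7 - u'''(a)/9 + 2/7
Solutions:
 u(a) = C1 + C2*a + C3*exp(-2*a) + 15*a^4/56 - 15*a^3/28 + 81*a^2/56


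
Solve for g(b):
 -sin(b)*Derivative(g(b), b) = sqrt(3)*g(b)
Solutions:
 g(b) = C1*(cos(b) + 1)^(sqrt(3)/2)/(cos(b) - 1)^(sqrt(3)/2)


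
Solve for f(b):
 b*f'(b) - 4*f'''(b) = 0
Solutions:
 f(b) = C1 + Integral(C2*airyai(2^(1/3)*b/2) + C3*airybi(2^(1/3)*b/2), b)


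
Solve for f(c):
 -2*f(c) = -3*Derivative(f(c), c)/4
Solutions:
 f(c) = C1*exp(8*c/3)


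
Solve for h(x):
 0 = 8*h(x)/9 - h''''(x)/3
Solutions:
 h(x) = C1*exp(-6^(3/4)*x/3) + C2*exp(6^(3/4)*x/3) + C3*sin(6^(3/4)*x/3) + C4*cos(6^(3/4)*x/3)


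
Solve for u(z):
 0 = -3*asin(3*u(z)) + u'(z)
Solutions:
 Integral(1/asin(3*_y), (_y, u(z))) = C1 + 3*z


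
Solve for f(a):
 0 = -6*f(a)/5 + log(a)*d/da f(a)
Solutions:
 f(a) = C1*exp(6*li(a)/5)


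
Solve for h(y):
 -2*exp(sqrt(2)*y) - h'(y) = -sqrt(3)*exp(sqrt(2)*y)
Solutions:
 h(y) = C1 - sqrt(2)*exp(sqrt(2)*y) + sqrt(6)*exp(sqrt(2)*y)/2


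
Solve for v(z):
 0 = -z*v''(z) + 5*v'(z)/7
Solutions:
 v(z) = C1 + C2*z^(12/7)


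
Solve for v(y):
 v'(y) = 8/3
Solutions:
 v(y) = C1 + 8*y/3


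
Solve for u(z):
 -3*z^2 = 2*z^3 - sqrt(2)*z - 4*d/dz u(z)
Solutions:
 u(z) = C1 + z^4/8 + z^3/4 - sqrt(2)*z^2/8


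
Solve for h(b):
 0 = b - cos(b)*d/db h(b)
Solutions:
 h(b) = C1 + Integral(b/cos(b), b)


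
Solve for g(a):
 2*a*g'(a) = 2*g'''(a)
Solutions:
 g(a) = C1 + Integral(C2*airyai(a) + C3*airybi(a), a)


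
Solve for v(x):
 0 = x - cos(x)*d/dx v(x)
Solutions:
 v(x) = C1 + Integral(x/cos(x), x)


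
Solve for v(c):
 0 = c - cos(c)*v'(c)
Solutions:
 v(c) = C1 + Integral(c/cos(c), c)


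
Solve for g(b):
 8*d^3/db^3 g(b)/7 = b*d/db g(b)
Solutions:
 g(b) = C1 + Integral(C2*airyai(7^(1/3)*b/2) + C3*airybi(7^(1/3)*b/2), b)


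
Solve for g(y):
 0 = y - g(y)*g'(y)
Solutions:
 g(y) = -sqrt(C1 + y^2)
 g(y) = sqrt(C1 + y^2)


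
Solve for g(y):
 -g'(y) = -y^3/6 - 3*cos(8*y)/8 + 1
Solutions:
 g(y) = C1 + y^4/24 - y + 3*sin(8*y)/64


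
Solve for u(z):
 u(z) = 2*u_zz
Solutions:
 u(z) = C1*exp(-sqrt(2)*z/2) + C2*exp(sqrt(2)*z/2)


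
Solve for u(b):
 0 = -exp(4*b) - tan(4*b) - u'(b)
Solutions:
 u(b) = C1 - exp(4*b)/4 + log(cos(4*b))/4


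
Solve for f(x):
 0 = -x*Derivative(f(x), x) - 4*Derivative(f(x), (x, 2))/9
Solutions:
 f(x) = C1 + C2*erf(3*sqrt(2)*x/4)


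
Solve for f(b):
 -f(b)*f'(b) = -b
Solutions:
 f(b) = -sqrt(C1 + b^2)
 f(b) = sqrt(C1 + b^2)


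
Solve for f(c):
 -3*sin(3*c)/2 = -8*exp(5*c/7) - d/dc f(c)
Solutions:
 f(c) = C1 - 56*exp(5*c/7)/5 - cos(3*c)/2


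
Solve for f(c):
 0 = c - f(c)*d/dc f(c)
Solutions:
 f(c) = -sqrt(C1 + c^2)
 f(c) = sqrt(C1 + c^2)


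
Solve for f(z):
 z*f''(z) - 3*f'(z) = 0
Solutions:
 f(z) = C1 + C2*z^4


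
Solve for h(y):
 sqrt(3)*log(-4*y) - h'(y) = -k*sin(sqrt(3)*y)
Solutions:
 h(y) = C1 - sqrt(3)*k*cos(sqrt(3)*y)/3 + sqrt(3)*y*(log(-y) - 1) + 2*sqrt(3)*y*log(2)


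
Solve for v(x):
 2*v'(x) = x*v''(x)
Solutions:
 v(x) = C1 + C2*x^3


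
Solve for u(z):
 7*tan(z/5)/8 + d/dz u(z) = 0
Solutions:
 u(z) = C1 + 35*log(cos(z/5))/8


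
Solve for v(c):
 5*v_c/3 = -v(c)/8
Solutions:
 v(c) = C1*exp(-3*c/40)


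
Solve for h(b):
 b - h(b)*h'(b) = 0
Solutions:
 h(b) = -sqrt(C1 + b^2)
 h(b) = sqrt(C1 + b^2)


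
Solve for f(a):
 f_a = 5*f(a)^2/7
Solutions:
 f(a) = -7/(C1 + 5*a)


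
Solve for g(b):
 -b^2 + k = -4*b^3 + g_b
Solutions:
 g(b) = C1 + b^4 - b^3/3 + b*k


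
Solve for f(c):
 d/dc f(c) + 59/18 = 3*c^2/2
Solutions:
 f(c) = C1 + c^3/2 - 59*c/18


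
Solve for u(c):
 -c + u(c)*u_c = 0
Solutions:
 u(c) = -sqrt(C1 + c^2)
 u(c) = sqrt(C1 + c^2)


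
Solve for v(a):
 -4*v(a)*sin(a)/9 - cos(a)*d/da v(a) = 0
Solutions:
 v(a) = C1*cos(a)^(4/9)


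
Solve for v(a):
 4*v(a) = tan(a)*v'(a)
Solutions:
 v(a) = C1*sin(a)^4


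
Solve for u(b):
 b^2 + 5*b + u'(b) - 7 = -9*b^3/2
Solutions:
 u(b) = C1 - 9*b^4/8 - b^3/3 - 5*b^2/2 + 7*b


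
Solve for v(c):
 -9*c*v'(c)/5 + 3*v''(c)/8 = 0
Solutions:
 v(c) = C1 + C2*erfi(2*sqrt(15)*c/5)


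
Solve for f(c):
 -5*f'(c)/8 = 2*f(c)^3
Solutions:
 f(c) = -sqrt(10)*sqrt(-1/(C1 - 16*c))/2
 f(c) = sqrt(10)*sqrt(-1/(C1 - 16*c))/2


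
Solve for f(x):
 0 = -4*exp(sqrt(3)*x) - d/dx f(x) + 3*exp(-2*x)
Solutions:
 f(x) = C1 - 4*sqrt(3)*exp(sqrt(3)*x)/3 - 3*exp(-2*x)/2


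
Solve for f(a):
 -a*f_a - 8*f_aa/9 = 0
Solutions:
 f(a) = C1 + C2*erf(3*a/4)


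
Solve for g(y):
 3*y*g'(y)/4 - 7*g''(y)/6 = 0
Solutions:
 g(y) = C1 + C2*erfi(3*sqrt(7)*y/14)


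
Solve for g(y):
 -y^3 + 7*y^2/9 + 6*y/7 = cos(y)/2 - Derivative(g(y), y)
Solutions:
 g(y) = C1 + y^4/4 - 7*y^3/27 - 3*y^2/7 + sin(y)/2


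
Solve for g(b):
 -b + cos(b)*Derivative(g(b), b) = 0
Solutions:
 g(b) = C1 + Integral(b/cos(b), b)


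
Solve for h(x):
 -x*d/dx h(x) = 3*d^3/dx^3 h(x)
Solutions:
 h(x) = C1 + Integral(C2*airyai(-3^(2/3)*x/3) + C3*airybi(-3^(2/3)*x/3), x)


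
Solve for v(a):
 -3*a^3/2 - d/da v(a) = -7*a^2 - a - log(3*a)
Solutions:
 v(a) = C1 - 3*a^4/8 + 7*a^3/3 + a^2/2 + a*log(a) - a + a*log(3)


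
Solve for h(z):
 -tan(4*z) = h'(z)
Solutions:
 h(z) = C1 + log(cos(4*z))/4


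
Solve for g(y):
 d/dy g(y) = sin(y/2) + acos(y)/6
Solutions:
 g(y) = C1 + y*acos(y)/6 - sqrt(1 - y^2)/6 - 2*cos(y/2)


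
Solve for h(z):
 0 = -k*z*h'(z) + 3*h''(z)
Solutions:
 h(z) = Piecewise((-sqrt(6)*sqrt(pi)*C1*erf(sqrt(6)*z*sqrt(-k)/6)/(2*sqrt(-k)) - C2, (k > 0) | (k < 0)), (-C1*z - C2, True))


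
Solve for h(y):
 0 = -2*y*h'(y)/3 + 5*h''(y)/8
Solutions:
 h(y) = C1 + C2*erfi(2*sqrt(30)*y/15)


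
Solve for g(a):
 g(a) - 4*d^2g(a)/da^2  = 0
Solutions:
 g(a) = C1*exp(-a/2) + C2*exp(a/2)


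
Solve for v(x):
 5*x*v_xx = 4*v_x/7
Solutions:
 v(x) = C1 + C2*x^(39/35)


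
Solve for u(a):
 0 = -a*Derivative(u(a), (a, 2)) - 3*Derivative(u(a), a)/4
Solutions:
 u(a) = C1 + C2*a^(1/4)


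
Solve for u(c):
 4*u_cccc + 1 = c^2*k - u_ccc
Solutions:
 u(c) = C1 + C2*c + C3*c^2 + C4*exp(-c/4) + c^5*k/60 - c^4*k/3 + c^3*(32*k - 1)/6


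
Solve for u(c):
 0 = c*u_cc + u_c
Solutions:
 u(c) = C1 + C2*log(c)


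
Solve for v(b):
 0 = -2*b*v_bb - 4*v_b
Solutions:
 v(b) = C1 + C2/b


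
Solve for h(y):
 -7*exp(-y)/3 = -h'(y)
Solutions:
 h(y) = C1 - 7*exp(-y)/3


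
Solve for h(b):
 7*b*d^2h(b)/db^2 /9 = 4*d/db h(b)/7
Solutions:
 h(b) = C1 + C2*b^(85/49)


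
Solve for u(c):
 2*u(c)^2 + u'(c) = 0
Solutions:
 u(c) = 1/(C1 + 2*c)


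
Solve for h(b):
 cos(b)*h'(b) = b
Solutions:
 h(b) = C1 + Integral(b/cos(b), b)


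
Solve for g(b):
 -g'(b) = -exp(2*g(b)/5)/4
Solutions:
 g(b) = 5*log(-sqrt(-1/(C1 + b))) + 5*log(10)/2
 g(b) = 5*log(-1/(C1 + b))/2 + 5*log(10)/2


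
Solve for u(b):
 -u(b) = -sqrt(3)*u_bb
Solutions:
 u(b) = C1*exp(-3^(3/4)*b/3) + C2*exp(3^(3/4)*b/3)


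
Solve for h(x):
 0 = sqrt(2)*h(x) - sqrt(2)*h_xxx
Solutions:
 h(x) = C3*exp(x) + (C1*sin(sqrt(3)*x/2) + C2*cos(sqrt(3)*x/2))*exp(-x/2)


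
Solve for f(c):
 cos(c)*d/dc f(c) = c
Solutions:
 f(c) = C1 + Integral(c/cos(c), c)


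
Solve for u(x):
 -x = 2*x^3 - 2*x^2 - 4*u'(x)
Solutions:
 u(x) = C1 + x^4/8 - x^3/6 + x^2/8


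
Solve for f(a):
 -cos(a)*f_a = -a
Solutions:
 f(a) = C1 + Integral(a/cos(a), a)


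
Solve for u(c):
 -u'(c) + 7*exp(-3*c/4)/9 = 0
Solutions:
 u(c) = C1 - 28*exp(-3*c/4)/27


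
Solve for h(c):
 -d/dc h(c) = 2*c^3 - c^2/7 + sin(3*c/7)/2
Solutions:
 h(c) = C1 - c^4/2 + c^3/21 + 7*cos(3*c/7)/6


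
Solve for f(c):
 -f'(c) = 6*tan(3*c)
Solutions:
 f(c) = C1 + 2*log(cos(3*c))


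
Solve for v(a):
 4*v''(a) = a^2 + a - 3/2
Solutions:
 v(a) = C1 + C2*a + a^4/48 + a^3/24 - 3*a^2/16


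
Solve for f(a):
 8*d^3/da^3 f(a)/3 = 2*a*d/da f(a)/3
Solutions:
 f(a) = C1 + Integral(C2*airyai(2^(1/3)*a/2) + C3*airybi(2^(1/3)*a/2), a)


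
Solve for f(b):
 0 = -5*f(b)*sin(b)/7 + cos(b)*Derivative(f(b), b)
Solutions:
 f(b) = C1/cos(b)^(5/7)


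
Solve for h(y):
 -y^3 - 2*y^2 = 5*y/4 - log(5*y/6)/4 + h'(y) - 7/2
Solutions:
 h(y) = C1 - y^4/4 - 2*y^3/3 - 5*y^2/8 + y*log(y)/4 - y*log(6)/4 + y*log(5)/4 + 13*y/4


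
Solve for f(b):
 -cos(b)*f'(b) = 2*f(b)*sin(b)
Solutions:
 f(b) = C1*cos(b)^2


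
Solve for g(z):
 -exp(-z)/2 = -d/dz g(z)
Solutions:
 g(z) = C1 - exp(-z)/2


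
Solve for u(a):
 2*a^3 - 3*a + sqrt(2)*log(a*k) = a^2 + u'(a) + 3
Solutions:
 u(a) = C1 + a^4/2 - a^3/3 - 3*a^2/2 + sqrt(2)*a*log(a*k) + a*(-3 - sqrt(2))


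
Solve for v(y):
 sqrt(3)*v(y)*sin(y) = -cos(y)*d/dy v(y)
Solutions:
 v(y) = C1*cos(y)^(sqrt(3))


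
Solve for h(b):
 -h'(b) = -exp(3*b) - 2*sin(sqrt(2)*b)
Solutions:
 h(b) = C1 + exp(3*b)/3 - sqrt(2)*cos(sqrt(2)*b)


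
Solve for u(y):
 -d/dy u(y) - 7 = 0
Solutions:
 u(y) = C1 - 7*y


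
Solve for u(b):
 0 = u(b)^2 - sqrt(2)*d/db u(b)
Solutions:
 u(b) = -2/(C1 + sqrt(2)*b)


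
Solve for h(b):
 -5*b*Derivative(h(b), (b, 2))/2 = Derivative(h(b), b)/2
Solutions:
 h(b) = C1 + C2*b^(4/5)


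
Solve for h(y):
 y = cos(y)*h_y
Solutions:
 h(y) = C1 + Integral(y/cos(y), y)


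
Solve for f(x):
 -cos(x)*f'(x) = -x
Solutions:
 f(x) = C1 + Integral(x/cos(x), x)


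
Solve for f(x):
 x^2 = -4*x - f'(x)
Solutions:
 f(x) = C1 - x^3/3 - 2*x^2


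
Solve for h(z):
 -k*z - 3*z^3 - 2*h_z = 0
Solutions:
 h(z) = C1 - k*z^2/4 - 3*z^4/8


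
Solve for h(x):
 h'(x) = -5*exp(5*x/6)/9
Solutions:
 h(x) = C1 - 2*exp(5*x/6)/3


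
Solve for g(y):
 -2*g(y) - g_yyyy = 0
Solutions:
 g(y) = (C1*sin(2^(3/4)*y/2) + C2*cos(2^(3/4)*y/2))*exp(-2^(3/4)*y/2) + (C3*sin(2^(3/4)*y/2) + C4*cos(2^(3/4)*y/2))*exp(2^(3/4)*y/2)


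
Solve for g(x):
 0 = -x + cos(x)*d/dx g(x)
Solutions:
 g(x) = C1 + Integral(x/cos(x), x)


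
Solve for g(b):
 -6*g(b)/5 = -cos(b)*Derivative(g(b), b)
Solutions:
 g(b) = C1*(sin(b) + 1)^(3/5)/(sin(b) - 1)^(3/5)


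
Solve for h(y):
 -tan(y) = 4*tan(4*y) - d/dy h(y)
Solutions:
 h(y) = C1 - log(cos(y)) - log(cos(4*y))


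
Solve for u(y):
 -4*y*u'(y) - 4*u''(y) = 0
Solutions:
 u(y) = C1 + C2*erf(sqrt(2)*y/2)


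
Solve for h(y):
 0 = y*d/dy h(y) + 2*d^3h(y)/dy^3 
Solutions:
 h(y) = C1 + Integral(C2*airyai(-2^(2/3)*y/2) + C3*airybi(-2^(2/3)*y/2), y)


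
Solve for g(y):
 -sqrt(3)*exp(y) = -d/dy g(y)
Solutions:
 g(y) = C1 + sqrt(3)*exp(y)


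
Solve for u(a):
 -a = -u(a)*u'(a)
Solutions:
 u(a) = -sqrt(C1 + a^2)
 u(a) = sqrt(C1 + a^2)


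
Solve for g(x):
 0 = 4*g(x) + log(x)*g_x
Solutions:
 g(x) = C1*exp(-4*li(x))


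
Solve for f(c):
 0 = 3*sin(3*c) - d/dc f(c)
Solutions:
 f(c) = C1 - cos(3*c)


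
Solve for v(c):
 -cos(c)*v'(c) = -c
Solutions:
 v(c) = C1 + Integral(c/cos(c), c)


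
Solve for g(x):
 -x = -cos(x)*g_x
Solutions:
 g(x) = C1 + Integral(x/cos(x), x)


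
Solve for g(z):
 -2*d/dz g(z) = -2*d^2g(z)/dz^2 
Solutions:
 g(z) = C1 + C2*exp(z)


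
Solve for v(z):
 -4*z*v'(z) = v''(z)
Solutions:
 v(z) = C1 + C2*erf(sqrt(2)*z)


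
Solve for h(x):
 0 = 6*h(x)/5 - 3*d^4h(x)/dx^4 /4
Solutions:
 h(x) = C1*exp(-10^(3/4)*x/5) + C2*exp(10^(3/4)*x/5) + C3*sin(10^(3/4)*x/5) + C4*cos(10^(3/4)*x/5)


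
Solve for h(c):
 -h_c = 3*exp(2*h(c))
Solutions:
 h(c) = log(-sqrt(-1/(C1 - 3*c))) - log(2)/2
 h(c) = log(-1/(C1 - 3*c))/2 - log(2)/2


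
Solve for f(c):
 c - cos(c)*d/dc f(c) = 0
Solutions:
 f(c) = C1 + Integral(c/cos(c), c)


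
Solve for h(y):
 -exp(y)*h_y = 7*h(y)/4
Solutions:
 h(y) = C1*exp(7*exp(-y)/4)


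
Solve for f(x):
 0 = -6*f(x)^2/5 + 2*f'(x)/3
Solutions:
 f(x) = -5/(C1 + 9*x)


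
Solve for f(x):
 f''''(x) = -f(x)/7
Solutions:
 f(x) = (C1*sin(sqrt(2)*7^(3/4)*x/14) + C2*cos(sqrt(2)*7^(3/4)*x/14))*exp(-sqrt(2)*7^(3/4)*x/14) + (C3*sin(sqrt(2)*7^(3/4)*x/14) + C4*cos(sqrt(2)*7^(3/4)*x/14))*exp(sqrt(2)*7^(3/4)*x/14)


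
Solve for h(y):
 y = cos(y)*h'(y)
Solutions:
 h(y) = C1 + Integral(y/cos(y), y)


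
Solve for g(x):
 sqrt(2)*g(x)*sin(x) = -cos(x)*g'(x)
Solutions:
 g(x) = C1*cos(x)^(sqrt(2))


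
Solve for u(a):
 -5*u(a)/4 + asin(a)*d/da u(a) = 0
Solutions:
 u(a) = C1*exp(5*Integral(1/asin(a), a)/4)


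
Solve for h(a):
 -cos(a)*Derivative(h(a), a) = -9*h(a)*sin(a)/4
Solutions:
 h(a) = C1/cos(a)^(9/4)


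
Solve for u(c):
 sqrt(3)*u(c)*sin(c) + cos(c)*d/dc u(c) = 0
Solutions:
 u(c) = C1*cos(c)^(sqrt(3))


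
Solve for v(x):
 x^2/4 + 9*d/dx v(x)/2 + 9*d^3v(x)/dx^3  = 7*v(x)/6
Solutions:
 v(x) = C1*exp(2^(1/3)*x*(-(7 + sqrt(103))^(1/3) + 3*2^(1/3)/(7 + sqrt(103))^(1/3))/12)*sin(2^(1/3)*sqrt(3)*x*(3*2^(1/3)/(7 + sqrt(103))^(1/3) + (7 + sqrt(103))^(1/3))/12) + C2*exp(2^(1/3)*x*(-(7 + sqrt(103))^(1/3) + 3*2^(1/3)/(7 + sqrt(103))^(1/3))/12)*cos(2^(1/3)*sqrt(3)*x*(3*2^(1/3)/(7 + sqrt(103))^(1/3) + (7 + sqrt(103))^(1/3))/12) + C3*exp(-2^(1/3)*x*(-(7 + sqrt(103))^(1/3) + 3*2^(1/3)/(7 + sqrt(103))^(1/3))/6) + 3*x^2/14 + 81*x/49 + 2187/343


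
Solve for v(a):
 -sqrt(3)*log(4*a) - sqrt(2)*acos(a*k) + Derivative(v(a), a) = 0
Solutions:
 v(a) = C1 + sqrt(3)*a*(log(a) - 1) + 2*sqrt(3)*a*log(2) + sqrt(2)*Piecewise((a*acos(a*k) - sqrt(-a^2*k^2 + 1)/k, Ne(k, 0)), (pi*a/2, True))


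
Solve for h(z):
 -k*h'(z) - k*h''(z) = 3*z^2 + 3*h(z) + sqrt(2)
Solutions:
 h(z) = C1*exp(z*(-1 + sqrt(k*(k - 12))/k)/2) + C2*exp(-z*(1 + sqrt(k*(k - 12))/k)/2) - 2*k^2/9 + 2*k*z/3 + 2*k/3 - z^2 - sqrt(2)/3


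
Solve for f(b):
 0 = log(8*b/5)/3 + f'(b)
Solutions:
 f(b) = C1 - b*log(b)/3 - b*log(2) + b/3 + b*log(5)/3


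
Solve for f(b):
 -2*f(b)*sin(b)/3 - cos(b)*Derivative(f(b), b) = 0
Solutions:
 f(b) = C1*cos(b)^(2/3)


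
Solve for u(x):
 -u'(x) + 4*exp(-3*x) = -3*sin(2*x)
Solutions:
 u(x) = C1 - 3*cos(2*x)/2 - 4*exp(-3*x)/3


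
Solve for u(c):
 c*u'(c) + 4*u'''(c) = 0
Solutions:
 u(c) = C1 + Integral(C2*airyai(-2^(1/3)*c/2) + C3*airybi(-2^(1/3)*c/2), c)


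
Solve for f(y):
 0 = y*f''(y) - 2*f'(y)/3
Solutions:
 f(y) = C1 + C2*y^(5/3)


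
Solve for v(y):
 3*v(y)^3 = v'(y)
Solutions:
 v(y) = -sqrt(2)*sqrt(-1/(C1 + 3*y))/2
 v(y) = sqrt(2)*sqrt(-1/(C1 + 3*y))/2


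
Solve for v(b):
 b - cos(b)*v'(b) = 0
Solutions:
 v(b) = C1 + Integral(b/cos(b), b)


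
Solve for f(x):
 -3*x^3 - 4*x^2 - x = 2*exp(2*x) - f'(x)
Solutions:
 f(x) = C1 + 3*x^4/4 + 4*x^3/3 + x^2/2 + exp(2*x)


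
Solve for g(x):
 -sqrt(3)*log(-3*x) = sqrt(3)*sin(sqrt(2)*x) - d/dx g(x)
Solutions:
 g(x) = C1 + sqrt(3)*x*(log(-x) - 1) + sqrt(3)*x*log(3) - sqrt(6)*cos(sqrt(2)*x)/2


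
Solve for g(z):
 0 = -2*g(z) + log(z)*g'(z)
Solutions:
 g(z) = C1*exp(2*li(z))


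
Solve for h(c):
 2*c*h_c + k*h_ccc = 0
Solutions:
 h(c) = C1 + Integral(C2*airyai(2^(1/3)*c*(-1/k)^(1/3)) + C3*airybi(2^(1/3)*c*(-1/k)^(1/3)), c)


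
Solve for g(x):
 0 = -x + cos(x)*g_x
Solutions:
 g(x) = C1 + Integral(x/cos(x), x)


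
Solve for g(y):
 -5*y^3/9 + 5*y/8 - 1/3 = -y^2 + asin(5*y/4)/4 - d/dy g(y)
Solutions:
 g(y) = C1 + 5*y^4/36 - y^3/3 - 5*y^2/16 + y*asin(5*y/4)/4 + y/3 + sqrt(16 - 25*y^2)/20


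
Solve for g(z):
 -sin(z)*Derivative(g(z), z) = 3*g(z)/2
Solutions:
 g(z) = C1*(cos(z) + 1)^(3/4)/(cos(z) - 1)^(3/4)


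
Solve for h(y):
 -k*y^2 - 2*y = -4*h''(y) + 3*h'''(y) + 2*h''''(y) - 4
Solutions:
 h(y) = C1 + C2*y + C3*exp(y*(-3 + sqrt(41))/4) + C4*exp(-y*(3 + sqrt(41))/4) + k*y^4/48 + y^3*(3*k + 4)/48 + y^2*(17*k - 20)/64


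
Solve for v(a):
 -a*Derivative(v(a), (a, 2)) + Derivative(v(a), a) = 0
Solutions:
 v(a) = C1 + C2*a^2


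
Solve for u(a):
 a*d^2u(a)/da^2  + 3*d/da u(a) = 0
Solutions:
 u(a) = C1 + C2/a^2


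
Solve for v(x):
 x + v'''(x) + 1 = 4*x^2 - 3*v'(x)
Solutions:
 v(x) = C1 + C2*sin(sqrt(3)*x) + C3*cos(sqrt(3)*x) + 4*x^3/9 - x^2/6 - 11*x/9


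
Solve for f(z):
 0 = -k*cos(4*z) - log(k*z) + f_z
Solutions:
 f(z) = C1 + k*sin(4*z)/4 + z*log(k*z) - z


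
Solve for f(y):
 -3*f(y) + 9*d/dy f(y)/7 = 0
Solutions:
 f(y) = C1*exp(7*y/3)


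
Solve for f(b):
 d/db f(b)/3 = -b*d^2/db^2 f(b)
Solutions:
 f(b) = C1 + C2*b^(2/3)


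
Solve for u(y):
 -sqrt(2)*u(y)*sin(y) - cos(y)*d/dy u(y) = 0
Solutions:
 u(y) = C1*cos(y)^(sqrt(2))


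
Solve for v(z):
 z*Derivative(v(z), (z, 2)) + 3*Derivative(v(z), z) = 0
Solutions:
 v(z) = C1 + C2/z^2


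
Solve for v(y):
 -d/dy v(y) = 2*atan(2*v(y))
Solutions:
 Integral(1/atan(2*_y), (_y, v(y))) = C1 - 2*y


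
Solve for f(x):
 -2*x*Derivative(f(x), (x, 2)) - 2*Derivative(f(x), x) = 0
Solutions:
 f(x) = C1 + C2*log(x)


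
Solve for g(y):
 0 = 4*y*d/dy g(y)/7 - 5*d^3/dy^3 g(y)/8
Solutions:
 g(y) = C1 + Integral(C2*airyai(2*70^(2/3)*y/35) + C3*airybi(2*70^(2/3)*y/35), y)


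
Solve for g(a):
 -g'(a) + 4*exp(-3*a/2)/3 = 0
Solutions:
 g(a) = C1 - 8*exp(-3*a/2)/9


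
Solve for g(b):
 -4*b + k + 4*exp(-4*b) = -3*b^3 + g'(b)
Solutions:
 g(b) = C1 + 3*b^4/4 - 2*b^2 + b*k - exp(-4*b)


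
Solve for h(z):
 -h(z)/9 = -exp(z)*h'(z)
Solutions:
 h(z) = C1*exp(-exp(-z)/9)


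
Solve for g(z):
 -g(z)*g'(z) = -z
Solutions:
 g(z) = -sqrt(C1 + z^2)
 g(z) = sqrt(C1 + z^2)


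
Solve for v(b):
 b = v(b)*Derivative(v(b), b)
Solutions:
 v(b) = -sqrt(C1 + b^2)
 v(b) = sqrt(C1 + b^2)


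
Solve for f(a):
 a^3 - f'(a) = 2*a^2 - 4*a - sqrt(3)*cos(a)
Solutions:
 f(a) = C1 + a^4/4 - 2*a^3/3 + 2*a^2 + sqrt(3)*sin(a)


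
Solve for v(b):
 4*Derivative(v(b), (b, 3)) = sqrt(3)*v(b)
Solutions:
 v(b) = C3*exp(2^(1/3)*3^(1/6)*b/2) + (C1*sin(2^(1/3)*3^(2/3)*b/4) + C2*cos(2^(1/3)*3^(2/3)*b/4))*exp(-2^(1/3)*3^(1/6)*b/4)


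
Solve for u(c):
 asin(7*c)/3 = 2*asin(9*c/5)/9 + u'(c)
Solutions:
 u(c) = C1 - 2*c*asin(9*c/5)/9 + c*asin(7*c)/3 + sqrt(1 - 49*c^2)/21 - 2*sqrt(25 - 81*c^2)/81


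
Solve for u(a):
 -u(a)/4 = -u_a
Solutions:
 u(a) = C1*exp(a/4)


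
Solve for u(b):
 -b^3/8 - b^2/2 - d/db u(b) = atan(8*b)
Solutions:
 u(b) = C1 - b^4/32 - b^3/6 - b*atan(8*b) + log(64*b^2 + 1)/16


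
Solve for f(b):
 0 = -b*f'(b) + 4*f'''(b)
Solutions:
 f(b) = C1 + Integral(C2*airyai(2^(1/3)*b/2) + C3*airybi(2^(1/3)*b/2), b)


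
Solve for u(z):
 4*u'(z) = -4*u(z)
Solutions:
 u(z) = C1*exp(-z)


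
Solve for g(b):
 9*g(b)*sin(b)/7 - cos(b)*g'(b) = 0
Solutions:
 g(b) = C1/cos(b)^(9/7)


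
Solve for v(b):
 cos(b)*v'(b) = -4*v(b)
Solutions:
 v(b) = C1*(sin(b)^2 - 2*sin(b) + 1)/(sin(b)^2 + 2*sin(b) + 1)


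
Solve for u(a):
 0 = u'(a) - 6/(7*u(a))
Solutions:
 u(a) = -sqrt(C1 + 84*a)/7
 u(a) = sqrt(C1 + 84*a)/7


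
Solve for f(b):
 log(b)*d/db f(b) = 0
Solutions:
 f(b) = C1


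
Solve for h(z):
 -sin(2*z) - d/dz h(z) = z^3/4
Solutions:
 h(z) = C1 - z^4/16 + cos(2*z)/2


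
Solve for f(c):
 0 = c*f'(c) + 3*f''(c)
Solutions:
 f(c) = C1 + C2*erf(sqrt(6)*c/6)


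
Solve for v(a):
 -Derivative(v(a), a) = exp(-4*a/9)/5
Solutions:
 v(a) = C1 + 9*exp(-4*a/9)/20


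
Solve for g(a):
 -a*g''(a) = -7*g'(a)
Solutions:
 g(a) = C1 + C2*a^8


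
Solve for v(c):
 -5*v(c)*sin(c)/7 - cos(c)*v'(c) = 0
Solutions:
 v(c) = C1*cos(c)^(5/7)


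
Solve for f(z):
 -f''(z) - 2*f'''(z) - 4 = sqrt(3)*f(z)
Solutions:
 f(z) = C1*exp(z*(-2 + (1 + 54*sqrt(3) + sqrt(-1 + (1 + 54*sqrt(3))^2))^(-1/3) + (1 + 54*sqrt(3) + sqrt(-1 + (1 + 54*sqrt(3))^2))^(1/3))/12)*sin(sqrt(3)*z*(-(1 + 54*sqrt(3) + sqrt(-1 + (1 + 54*sqrt(3))^2))^(1/3) + (1 + 54*sqrt(3) + sqrt(-1 + (1 + 54*sqrt(3))^2))^(-1/3))/12) + C2*exp(z*(-2 + (1 + 54*sqrt(3) + sqrt(-1 + (1 + 54*sqrt(3))^2))^(-1/3) + (1 + 54*sqrt(3) + sqrt(-1 + (1 + 54*sqrt(3))^2))^(1/3))/12)*cos(sqrt(3)*z*(-(1 + 54*sqrt(3) + sqrt(-1 + (1 + 54*sqrt(3))^2))^(1/3) + (1 + 54*sqrt(3) + sqrt(-1 + (1 + 54*sqrt(3))^2))^(-1/3))/12) + C3*exp(-z*((1 + 54*sqrt(3) + sqrt(-1 + (1 + 54*sqrt(3))^2))^(-1/3) + 1 + (1 + 54*sqrt(3) + sqrt(-1 + (1 + 54*sqrt(3))^2))^(1/3))/6) - 4*sqrt(3)/3


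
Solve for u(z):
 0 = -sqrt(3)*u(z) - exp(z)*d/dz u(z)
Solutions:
 u(z) = C1*exp(sqrt(3)*exp(-z))


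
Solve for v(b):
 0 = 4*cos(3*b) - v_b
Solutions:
 v(b) = C1 + 4*sin(3*b)/3


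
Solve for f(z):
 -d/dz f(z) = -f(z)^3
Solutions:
 f(z) = -sqrt(2)*sqrt(-1/(C1 + z))/2
 f(z) = sqrt(2)*sqrt(-1/(C1 + z))/2


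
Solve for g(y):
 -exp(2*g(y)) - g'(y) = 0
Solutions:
 g(y) = log(-sqrt(-1/(C1 - y))) - log(2)/2
 g(y) = log(-1/(C1 - y))/2 - log(2)/2


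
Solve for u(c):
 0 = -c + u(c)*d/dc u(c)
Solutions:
 u(c) = -sqrt(C1 + c^2)
 u(c) = sqrt(C1 + c^2)


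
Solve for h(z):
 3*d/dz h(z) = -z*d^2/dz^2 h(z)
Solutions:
 h(z) = C1 + C2/z^2


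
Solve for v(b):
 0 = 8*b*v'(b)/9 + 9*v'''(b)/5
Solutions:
 v(b) = C1 + Integral(C2*airyai(-2*3^(2/3)*5^(1/3)*b/9) + C3*airybi(-2*3^(2/3)*5^(1/3)*b/9), b)


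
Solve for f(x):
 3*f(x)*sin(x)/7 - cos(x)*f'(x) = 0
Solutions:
 f(x) = C1/cos(x)^(3/7)


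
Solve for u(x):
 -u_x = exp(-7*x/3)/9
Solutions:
 u(x) = C1 + exp(-7*x/3)/21


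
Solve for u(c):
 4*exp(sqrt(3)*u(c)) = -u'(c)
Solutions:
 u(c) = sqrt(3)*(2*log(1/(C1 + 4*c)) - log(3))/6


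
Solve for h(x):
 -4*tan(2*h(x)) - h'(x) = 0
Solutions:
 h(x) = -asin(C1*exp(-8*x))/2 + pi/2
 h(x) = asin(C1*exp(-8*x))/2


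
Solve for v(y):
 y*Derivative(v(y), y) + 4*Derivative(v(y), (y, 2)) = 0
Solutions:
 v(y) = C1 + C2*erf(sqrt(2)*y/4)


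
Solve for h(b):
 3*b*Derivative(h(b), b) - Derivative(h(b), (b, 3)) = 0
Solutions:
 h(b) = C1 + Integral(C2*airyai(3^(1/3)*b) + C3*airybi(3^(1/3)*b), b)


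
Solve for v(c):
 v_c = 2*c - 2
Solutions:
 v(c) = C1 + c^2 - 2*c


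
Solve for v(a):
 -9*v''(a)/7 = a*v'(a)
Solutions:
 v(a) = C1 + C2*erf(sqrt(14)*a/6)


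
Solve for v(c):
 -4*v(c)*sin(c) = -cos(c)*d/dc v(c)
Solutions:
 v(c) = C1/cos(c)^4


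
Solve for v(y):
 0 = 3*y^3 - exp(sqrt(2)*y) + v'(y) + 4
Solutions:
 v(y) = C1 - 3*y^4/4 - 4*y + sqrt(2)*exp(sqrt(2)*y)/2


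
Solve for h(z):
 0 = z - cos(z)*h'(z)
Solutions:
 h(z) = C1 + Integral(z/cos(z), z)


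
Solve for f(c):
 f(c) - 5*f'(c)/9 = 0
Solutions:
 f(c) = C1*exp(9*c/5)


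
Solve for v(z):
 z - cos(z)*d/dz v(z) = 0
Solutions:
 v(z) = C1 + Integral(z/cos(z), z)


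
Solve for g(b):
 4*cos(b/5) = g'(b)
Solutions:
 g(b) = C1 + 20*sin(b/5)


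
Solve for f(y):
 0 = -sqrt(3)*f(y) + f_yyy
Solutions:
 f(y) = C3*exp(3^(1/6)*y) + (C1*sin(3^(2/3)*y/2) + C2*cos(3^(2/3)*y/2))*exp(-3^(1/6)*y/2)


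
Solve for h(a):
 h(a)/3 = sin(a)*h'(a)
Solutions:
 h(a) = C1*(cos(a) - 1)^(1/6)/(cos(a) + 1)^(1/6)


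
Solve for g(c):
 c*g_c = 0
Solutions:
 g(c) = C1


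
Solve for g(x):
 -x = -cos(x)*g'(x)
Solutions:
 g(x) = C1 + Integral(x/cos(x), x)


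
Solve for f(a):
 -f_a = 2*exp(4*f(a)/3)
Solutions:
 f(a) = 3*log(-(1/(C1 + 8*a))^(1/4)) + 3*log(3)/4
 f(a) = 3*log(1/(C1 + 8*a))/4 + 3*log(3)/4
 f(a) = 3*log(-I*(1/(C1 + 8*a))^(1/4)) + 3*log(3)/4
 f(a) = 3*log(I*(1/(C1 + 8*a))^(1/4)) + 3*log(3)/4


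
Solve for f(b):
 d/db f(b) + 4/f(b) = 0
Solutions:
 f(b) = -sqrt(C1 - 8*b)
 f(b) = sqrt(C1 - 8*b)


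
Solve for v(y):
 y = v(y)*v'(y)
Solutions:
 v(y) = -sqrt(C1 + y^2)
 v(y) = sqrt(C1 + y^2)


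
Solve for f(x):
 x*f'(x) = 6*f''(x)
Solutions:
 f(x) = C1 + C2*erfi(sqrt(3)*x/6)


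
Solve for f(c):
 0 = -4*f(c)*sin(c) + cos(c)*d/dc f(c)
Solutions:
 f(c) = C1/cos(c)^4


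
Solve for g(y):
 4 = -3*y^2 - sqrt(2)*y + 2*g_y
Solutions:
 g(y) = C1 + y^3/2 + sqrt(2)*y^2/4 + 2*y


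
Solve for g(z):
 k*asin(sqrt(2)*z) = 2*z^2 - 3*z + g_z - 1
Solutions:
 g(z) = C1 + k*(z*asin(sqrt(2)*z) + sqrt(2)*sqrt(1 - 2*z^2)/2) - 2*z^3/3 + 3*z^2/2 + z


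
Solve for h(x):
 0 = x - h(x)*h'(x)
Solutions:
 h(x) = -sqrt(C1 + x^2)
 h(x) = sqrt(C1 + x^2)


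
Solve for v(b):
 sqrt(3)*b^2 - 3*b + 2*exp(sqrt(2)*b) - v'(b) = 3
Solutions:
 v(b) = C1 + sqrt(3)*b^3/3 - 3*b^2/2 - 3*b + sqrt(2)*exp(sqrt(2)*b)


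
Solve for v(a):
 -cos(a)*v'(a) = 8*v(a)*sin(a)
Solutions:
 v(a) = C1*cos(a)^8


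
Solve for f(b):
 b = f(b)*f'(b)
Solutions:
 f(b) = -sqrt(C1 + b^2)
 f(b) = sqrt(C1 + b^2)


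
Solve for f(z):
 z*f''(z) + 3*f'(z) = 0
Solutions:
 f(z) = C1 + C2/z^2


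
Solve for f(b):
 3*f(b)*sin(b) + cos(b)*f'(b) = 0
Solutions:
 f(b) = C1*cos(b)^3


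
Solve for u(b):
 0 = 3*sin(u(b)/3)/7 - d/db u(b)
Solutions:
 -3*b/7 + 3*log(cos(u(b)/3) - 1)/2 - 3*log(cos(u(b)/3) + 1)/2 = C1


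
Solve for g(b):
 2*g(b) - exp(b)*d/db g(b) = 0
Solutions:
 g(b) = C1*exp(-2*exp(-b))


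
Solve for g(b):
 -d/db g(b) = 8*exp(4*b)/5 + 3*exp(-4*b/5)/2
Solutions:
 g(b) = C1 - 2*exp(4*b)/5 + 15*exp(-4*b/5)/8


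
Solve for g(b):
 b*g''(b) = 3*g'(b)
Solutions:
 g(b) = C1 + C2*b^4


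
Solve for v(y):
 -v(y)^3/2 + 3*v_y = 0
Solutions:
 v(y) = -sqrt(3)*sqrt(-1/(C1 + y))
 v(y) = sqrt(3)*sqrt(-1/(C1 + y))


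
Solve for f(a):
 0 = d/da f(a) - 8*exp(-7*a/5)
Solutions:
 f(a) = C1 - 40*exp(-7*a/5)/7


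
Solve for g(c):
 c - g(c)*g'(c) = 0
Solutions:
 g(c) = -sqrt(C1 + c^2)
 g(c) = sqrt(C1 + c^2)


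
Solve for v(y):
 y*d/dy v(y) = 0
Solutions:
 v(y) = C1


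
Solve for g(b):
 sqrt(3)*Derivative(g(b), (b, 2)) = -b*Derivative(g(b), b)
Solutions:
 g(b) = C1 + C2*erf(sqrt(2)*3^(3/4)*b/6)


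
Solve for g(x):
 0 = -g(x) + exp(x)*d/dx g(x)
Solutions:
 g(x) = C1*exp(-exp(-x))


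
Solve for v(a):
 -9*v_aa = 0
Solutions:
 v(a) = C1 + C2*a


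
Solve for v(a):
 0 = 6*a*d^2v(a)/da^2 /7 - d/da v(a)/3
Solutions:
 v(a) = C1 + C2*a^(25/18)


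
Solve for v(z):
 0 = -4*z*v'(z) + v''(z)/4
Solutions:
 v(z) = C1 + C2*erfi(2*sqrt(2)*z)


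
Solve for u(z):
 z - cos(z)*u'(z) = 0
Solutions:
 u(z) = C1 + Integral(z/cos(z), z)


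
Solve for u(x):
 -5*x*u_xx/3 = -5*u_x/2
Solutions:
 u(x) = C1 + C2*x^(5/2)


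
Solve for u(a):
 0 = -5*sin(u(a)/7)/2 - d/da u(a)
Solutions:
 5*a/2 + 7*log(cos(u(a)/7) - 1)/2 - 7*log(cos(u(a)/7) + 1)/2 = C1


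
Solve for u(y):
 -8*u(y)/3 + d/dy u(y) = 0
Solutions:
 u(y) = C1*exp(8*y/3)


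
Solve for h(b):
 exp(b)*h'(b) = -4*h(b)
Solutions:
 h(b) = C1*exp(4*exp(-b))


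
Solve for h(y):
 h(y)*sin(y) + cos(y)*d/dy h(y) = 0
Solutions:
 h(y) = C1*cos(y)


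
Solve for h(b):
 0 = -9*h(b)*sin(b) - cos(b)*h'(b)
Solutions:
 h(b) = C1*cos(b)^9


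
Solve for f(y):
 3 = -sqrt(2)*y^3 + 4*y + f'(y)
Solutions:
 f(y) = C1 + sqrt(2)*y^4/4 - 2*y^2 + 3*y


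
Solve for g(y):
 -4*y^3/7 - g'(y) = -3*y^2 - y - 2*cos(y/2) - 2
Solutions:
 g(y) = C1 - y^4/7 + y^3 + y^2/2 + 2*y + 4*sin(y/2)


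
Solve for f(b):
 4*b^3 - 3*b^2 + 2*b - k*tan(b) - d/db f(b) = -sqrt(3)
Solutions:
 f(b) = C1 + b^4 - b^3 + b^2 + sqrt(3)*b + k*log(cos(b))


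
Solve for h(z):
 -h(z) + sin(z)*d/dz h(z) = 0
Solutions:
 h(z) = C1*sqrt(cos(z) - 1)/sqrt(cos(z) + 1)


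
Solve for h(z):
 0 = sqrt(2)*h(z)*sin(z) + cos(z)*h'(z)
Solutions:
 h(z) = C1*cos(z)^(sqrt(2))


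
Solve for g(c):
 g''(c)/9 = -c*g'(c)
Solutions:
 g(c) = C1 + C2*erf(3*sqrt(2)*c/2)


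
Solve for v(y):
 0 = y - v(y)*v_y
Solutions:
 v(y) = -sqrt(C1 + y^2)
 v(y) = sqrt(C1 + y^2)


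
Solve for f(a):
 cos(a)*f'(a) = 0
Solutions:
 f(a) = C1


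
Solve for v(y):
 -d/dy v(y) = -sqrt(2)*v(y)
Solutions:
 v(y) = C1*exp(sqrt(2)*y)


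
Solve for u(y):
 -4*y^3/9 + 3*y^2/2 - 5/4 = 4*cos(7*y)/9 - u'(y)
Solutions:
 u(y) = C1 + y^4/9 - y^3/2 + 5*y/4 + 4*sin(7*y)/63


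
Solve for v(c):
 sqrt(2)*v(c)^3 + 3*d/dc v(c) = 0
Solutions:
 v(c) = -sqrt(6)*sqrt(-1/(C1 - sqrt(2)*c))/2
 v(c) = sqrt(6)*sqrt(-1/(C1 - sqrt(2)*c))/2


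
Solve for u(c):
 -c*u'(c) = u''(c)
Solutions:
 u(c) = C1 + C2*erf(sqrt(2)*c/2)


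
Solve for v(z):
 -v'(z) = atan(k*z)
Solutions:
 v(z) = C1 - Piecewise((z*atan(k*z) - log(k^2*z^2 + 1)/(2*k), Ne(k, 0)), (0, True))


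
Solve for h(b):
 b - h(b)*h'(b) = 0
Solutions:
 h(b) = -sqrt(C1 + b^2)
 h(b) = sqrt(C1 + b^2)


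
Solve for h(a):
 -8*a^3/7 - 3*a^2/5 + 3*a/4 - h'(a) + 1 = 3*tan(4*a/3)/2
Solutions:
 h(a) = C1 - 2*a^4/7 - a^3/5 + 3*a^2/8 + a + 9*log(cos(4*a/3))/8


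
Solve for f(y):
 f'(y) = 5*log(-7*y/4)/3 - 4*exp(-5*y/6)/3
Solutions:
 f(y) = C1 + 5*y*log(-y)/3 + 5*y*(-2*log(2) - 1 + log(7))/3 + 8*exp(-5*y/6)/5


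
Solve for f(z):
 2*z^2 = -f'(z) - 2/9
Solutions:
 f(z) = C1 - 2*z^3/3 - 2*z/9


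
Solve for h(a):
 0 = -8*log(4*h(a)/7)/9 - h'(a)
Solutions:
 9*Integral(1/(log(_y) - log(7) + 2*log(2)), (_y, h(a)))/8 = C1 - a


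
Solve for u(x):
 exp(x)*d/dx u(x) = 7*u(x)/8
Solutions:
 u(x) = C1*exp(-7*exp(-x)/8)


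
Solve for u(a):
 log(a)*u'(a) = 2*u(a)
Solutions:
 u(a) = C1*exp(2*li(a))


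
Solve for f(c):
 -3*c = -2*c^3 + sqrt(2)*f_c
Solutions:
 f(c) = C1 + sqrt(2)*c^4/4 - 3*sqrt(2)*c^2/4


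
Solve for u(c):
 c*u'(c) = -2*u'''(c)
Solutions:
 u(c) = C1 + Integral(C2*airyai(-2^(2/3)*c/2) + C3*airybi(-2^(2/3)*c/2), c)


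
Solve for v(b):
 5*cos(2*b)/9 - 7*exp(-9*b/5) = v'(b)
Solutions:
 v(b) = C1 + 5*sin(2*b)/18 + 35*exp(-9*b/5)/9


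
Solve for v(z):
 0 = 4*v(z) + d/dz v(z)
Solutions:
 v(z) = C1*exp(-4*z)


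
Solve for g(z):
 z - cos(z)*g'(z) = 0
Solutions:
 g(z) = C1 + Integral(z/cos(z), z)


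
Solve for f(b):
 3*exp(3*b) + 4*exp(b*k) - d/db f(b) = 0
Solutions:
 f(b) = C1 + exp(3*b) + 4*exp(b*k)/k


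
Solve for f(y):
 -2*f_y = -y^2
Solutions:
 f(y) = C1 + y^3/6


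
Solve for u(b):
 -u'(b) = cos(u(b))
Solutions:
 u(b) = pi - asin((C1 + exp(2*b))/(C1 - exp(2*b)))
 u(b) = asin((C1 + exp(2*b))/(C1 - exp(2*b)))


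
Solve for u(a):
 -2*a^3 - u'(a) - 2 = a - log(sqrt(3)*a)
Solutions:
 u(a) = C1 - a^4/2 - a^2/2 + a*log(a) - 3*a + a*log(3)/2


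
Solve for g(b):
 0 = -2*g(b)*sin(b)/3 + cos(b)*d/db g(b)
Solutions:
 g(b) = C1/cos(b)^(2/3)


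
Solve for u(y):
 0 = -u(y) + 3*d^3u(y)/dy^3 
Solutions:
 u(y) = C3*exp(3^(2/3)*y/3) + (C1*sin(3^(1/6)*y/2) + C2*cos(3^(1/6)*y/2))*exp(-3^(2/3)*y/6)


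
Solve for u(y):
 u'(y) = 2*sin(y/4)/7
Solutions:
 u(y) = C1 - 8*cos(y/4)/7


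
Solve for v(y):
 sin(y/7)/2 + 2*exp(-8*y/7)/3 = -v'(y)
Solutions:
 v(y) = C1 + 7*cos(y/7)/2 + 7*exp(-8*y/7)/12


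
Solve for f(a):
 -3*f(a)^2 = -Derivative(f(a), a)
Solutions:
 f(a) = -1/(C1 + 3*a)


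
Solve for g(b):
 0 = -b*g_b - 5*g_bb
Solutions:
 g(b) = C1 + C2*erf(sqrt(10)*b/10)


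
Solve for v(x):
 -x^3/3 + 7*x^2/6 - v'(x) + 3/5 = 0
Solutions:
 v(x) = C1 - x^4/12 + 7*x^3/18 + 3*x/5


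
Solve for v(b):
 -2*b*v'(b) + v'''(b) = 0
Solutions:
 v(b) = C1 + Integral(C2*airyai(2^(1/3)*b) + C3*airybi(2^(1/3)*b), b)


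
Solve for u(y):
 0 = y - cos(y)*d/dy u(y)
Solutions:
 u(y) = C1 + Integral(y/cos(y), y)


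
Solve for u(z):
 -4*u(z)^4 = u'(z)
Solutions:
 u(z) = (-3^(2/3) - 3*3^(1/6)*I)*(1/(C1 + 4*z))^(1/3)/6
 u(z) = (-3^(2/3) + 3*3^(1/6)*I)*(1/(C1 + 4*z))^(1/3)/6
 u(z) = (1/(C1 + 12*z))^(1/3)


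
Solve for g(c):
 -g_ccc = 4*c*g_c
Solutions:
 g(c) = C1 + Integral(C2*airyai(-2^(2/3)*c) + C3*airybi(-2^(2/3)*c), c)


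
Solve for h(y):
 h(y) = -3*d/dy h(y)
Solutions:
 h(y) = C1*exp(-y/3)


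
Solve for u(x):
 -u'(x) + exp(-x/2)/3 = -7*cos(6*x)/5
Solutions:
 u(x) = C1 + 7*sin(6*x)/30 - 2*exp(-x/2)/3


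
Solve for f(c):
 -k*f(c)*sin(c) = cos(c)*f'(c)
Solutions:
 f(c) = C1*exp(k*log(cos(c)))


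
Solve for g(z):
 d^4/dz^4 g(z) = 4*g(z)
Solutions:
 g(z) = C1*exp(-sqrt(2)*z) + C2*exp(sqrt(2)*z) + C3*sin(sqrt(2)*z) + C4*cos(sqrt(2)*z)


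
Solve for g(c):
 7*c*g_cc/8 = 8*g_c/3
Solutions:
 g(c) = C1 + C2*c^(85/21)


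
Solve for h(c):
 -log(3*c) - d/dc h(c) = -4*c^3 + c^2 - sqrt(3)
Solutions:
 h(c) = C1 + c^4 - c^3/3 - c*log(c) - c*log(3) + c + sqrt(3)*c


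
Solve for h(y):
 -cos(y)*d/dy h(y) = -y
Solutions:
 h(y) = C1 + Integral(y/cos(y), y)


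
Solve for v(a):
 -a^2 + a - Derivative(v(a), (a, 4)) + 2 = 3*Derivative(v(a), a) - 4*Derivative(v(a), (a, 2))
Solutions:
 v(a) = C1 + C2*exp(a) + C3*exp(a*(-1 + sqrt(13))/2) + C4*exp(-a*(1 + sqrt(13))/2) - a^3/9 - 5*a^2/18 - 2*a/27


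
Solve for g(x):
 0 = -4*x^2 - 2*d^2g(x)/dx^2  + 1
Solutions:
 g(x) = C1 + C2*x - x^4/6 + x^2/4


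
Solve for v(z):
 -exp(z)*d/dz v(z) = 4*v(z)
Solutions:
 v(z) = C1*exp(4*exp(-z))


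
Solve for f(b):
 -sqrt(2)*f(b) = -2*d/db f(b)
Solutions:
 f(b) = C1*exp(sqrt(2)*b/2)


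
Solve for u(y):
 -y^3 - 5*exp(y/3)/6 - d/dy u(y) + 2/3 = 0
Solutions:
 u(y) = C1 - y^4/4 + 2*y/3 - 5*exp(y/3)/2


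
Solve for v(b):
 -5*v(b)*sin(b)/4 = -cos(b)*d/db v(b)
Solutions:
 v(b) = C1/cos(b)^(5/4)


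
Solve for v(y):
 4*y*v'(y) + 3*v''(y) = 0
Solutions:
 v(y) = C1 + C2*erf(sqrt(6)*y/3)


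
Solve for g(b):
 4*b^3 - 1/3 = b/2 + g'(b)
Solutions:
 g(b) = C1 + b^4 - b^2/4 - b/3


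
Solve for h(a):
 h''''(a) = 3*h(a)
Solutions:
 h(a) = C1*exp(-3^(1/4)*a) + C2*exp(3^(1/4)*a) + C3*sin(3^(1/4)*a) + C4*cos(3^(1/4)*a)


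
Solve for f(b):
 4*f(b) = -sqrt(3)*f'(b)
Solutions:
 f(b) = C1*exp(-4*sqrt(3)*b/3)


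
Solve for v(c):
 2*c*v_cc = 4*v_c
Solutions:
 v(c) = C1 + C2*c^3


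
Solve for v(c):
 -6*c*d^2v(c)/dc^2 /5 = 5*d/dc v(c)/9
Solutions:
 v(c) = C1 + C2*c^(29/54)


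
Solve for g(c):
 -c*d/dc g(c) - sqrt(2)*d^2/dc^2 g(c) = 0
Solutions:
 g(c) = C1 + C2*erf(2^(1/4)*c/2)


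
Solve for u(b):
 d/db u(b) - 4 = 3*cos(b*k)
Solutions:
 u(b) = C1 + 4*b + 3*sin(b*k)/k


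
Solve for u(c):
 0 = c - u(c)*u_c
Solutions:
 u(c) = -sqrt(C1 + c^2)
 u(c) = sqrt(C1 + c^2)


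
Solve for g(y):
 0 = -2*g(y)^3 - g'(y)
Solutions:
 g(y) = -sqrt(2)*sqrt(-1/(C1 - 2*y))/2
 g(y) = sqrt(2)*sqrt(-1/(C1 - 2*y))/2


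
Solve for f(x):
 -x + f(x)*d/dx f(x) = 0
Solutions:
 f(x) = -sqrt(C1 + x^2)
 f(x) = sqrt(C1 + x^2)


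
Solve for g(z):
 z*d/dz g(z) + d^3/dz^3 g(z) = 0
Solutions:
 g(z) = C1 + Integral(C2*airyai(-z) + C3*airybi(-z), z)


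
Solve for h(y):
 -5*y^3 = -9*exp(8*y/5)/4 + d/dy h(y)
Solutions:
 h(y) = C1 - 5*y^4/4 + 45*exp(8*y/5)/32


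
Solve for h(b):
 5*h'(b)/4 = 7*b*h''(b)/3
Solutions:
 h(b) = C1 + C2*b^(43/28)


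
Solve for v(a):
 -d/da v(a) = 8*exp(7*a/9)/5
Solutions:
 v(a) = C1 - 72*exp(7*a/9)/35


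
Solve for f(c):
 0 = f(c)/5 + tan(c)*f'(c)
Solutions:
 f(c) = C1/sin(c)^(1/5)


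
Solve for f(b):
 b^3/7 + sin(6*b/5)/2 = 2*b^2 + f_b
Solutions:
 f(b) = C1 + b^4/28 - 2*b^3/3 - 5*cos(6*b/5)/12


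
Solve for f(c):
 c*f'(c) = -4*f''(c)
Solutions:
 f(c) = C1 + C2*erf(sqrt(2)*c/4)


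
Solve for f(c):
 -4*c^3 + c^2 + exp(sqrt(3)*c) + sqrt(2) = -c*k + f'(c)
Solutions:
 f(c) = C1 - c^4 + c^3/3 + c^2*k/2 + sqrt(2)*c + sqrt(3)*exp(sqrt(3)*c)/3


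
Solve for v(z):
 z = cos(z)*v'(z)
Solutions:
 v(z) = C1 + Integral(z/cos(z), z)


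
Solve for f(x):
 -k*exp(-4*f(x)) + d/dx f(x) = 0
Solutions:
 f(x) = log(-I*(C1 + 4*k*x)^(1/4))
 f(x) = log(I*(C1 + 4*k*x)^(1/4))
 f(x) = log(-(C1 + 4*k*x)^(1/4))
 f(x) = log(C1 + 4*k*x)/4
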